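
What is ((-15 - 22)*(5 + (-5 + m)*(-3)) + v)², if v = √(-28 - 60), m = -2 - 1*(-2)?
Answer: 547512 - 2960*I*√22 ≈ 5.4751e+5 - 13884.0*I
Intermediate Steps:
m = 0 (m = -2 + 2 = 0)
v = 2*I*√22 (v = √(-88) = 2*I*√22 ≈ 9.3808*I)
((-15 - 22)*(5 + (-5 + m)*(-3)) + v)² = ((-15 - 22)*(5 + (-5 + 0)*(-3)) + 2*I*√22)² = (-37*(5 - 5*(-3)) + 2*I*√22)² = (-37*(5 + 15) + 2*I*√22)² = (-37*20 + 2*I*√22)² = (-740 + 2*I*√22)²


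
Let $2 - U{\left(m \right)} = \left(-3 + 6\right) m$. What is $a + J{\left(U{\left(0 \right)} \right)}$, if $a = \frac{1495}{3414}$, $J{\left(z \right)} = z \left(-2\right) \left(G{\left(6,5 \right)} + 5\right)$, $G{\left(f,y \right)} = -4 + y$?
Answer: $- \frac{80441}{3414} \approx -23.562$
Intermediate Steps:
$U{\left(m \right)} = 2 - 3 m$ ($U{\left(m \right)} = 2 - \left(-3 + 6\right) m = 2 - 3 m$)
$J{\left(z \right)} = - 12 z$ ($J{\left(z \right)} = z \left(-2\right) \left(\left(-4 + 5\right) + 5\right) = - 2 z \left(1 + 5\right) = - 2 z 6 = - 12 z$)
$a = \frac{1495}{3414}$ ($a = 1495 \cdot \frac{1}{3414} = \frac{1495}{3414} \approx 0.4379$)
$a + J{\left(U{\left(0 \right)} \right)} = \frac{1495}{3414} - 12 \left(2 - 0\right) = \frac{1495}{3414} - 12 \left(2 + 0\right) = \frac{1495}{3414} - 24 = - \frac{80441}{3414}$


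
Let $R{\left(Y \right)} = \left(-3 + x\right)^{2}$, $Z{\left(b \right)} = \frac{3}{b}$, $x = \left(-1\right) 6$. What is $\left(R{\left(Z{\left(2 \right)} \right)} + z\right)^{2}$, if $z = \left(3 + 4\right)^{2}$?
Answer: $16900$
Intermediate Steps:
$x = -6$
$R{\left(Y \right)} = 81$ ($R{\left(Y \right)} = \left(-3 - 6\right)^{2} = \left(-9\right)^{2} = 81$)
$z = 49$ ($z = 7^{2} = 49$)
$\left(R{\left(Z{\left(2 \right)} \right)} + z\right)^{2} = \left(81 + 49\right)^{2} = 130^{2} = 16900$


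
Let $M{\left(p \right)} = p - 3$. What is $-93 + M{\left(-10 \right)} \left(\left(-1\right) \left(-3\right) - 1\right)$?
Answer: $-119$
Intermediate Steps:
$M{\left(p \right)} = -3 + p$
$-93 + M{\left(-10 \right)} \left(\left(-1\right) \left(-3\right) - 1\right) = -93 + \left(-3 - 10\right) \left(\left(-1\right) \left(-3\right) - 1\right) = -93 - 13 \left(3 - 1\right) = -93 - 26 = -119$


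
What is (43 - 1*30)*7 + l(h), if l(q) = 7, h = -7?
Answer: 98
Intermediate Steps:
(43 - 1*30)*7 + l(h) = (43 - 1*30)*7 + 7 = (43 - 30)*7 + 7 = 13*7 + 7 = 91 + 7 = 98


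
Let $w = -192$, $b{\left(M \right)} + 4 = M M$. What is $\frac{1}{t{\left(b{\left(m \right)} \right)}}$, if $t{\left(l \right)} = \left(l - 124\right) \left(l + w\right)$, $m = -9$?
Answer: $\frac{1}{5405} \approx 0.00018501$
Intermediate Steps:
$b{\left(M \right)} = -4 + M^{2}$ ($b{\left(M \right)} = -4 + M M = -4 + M^{2}$)
$t{\left(l \right)} = \left(-192 + l\right) \left(-124 + l\right)$ ($t{\left(l \right)} = \left(l - 124\right) \left(l - 192\right) = \left(-124 + l\right) \left(-192 + l\right) = \left(-192 + l\right) \left(-124 + l\right)$)
$\frac{1}{t{\left(b{\left(m \right)} \right)}} = \frac{1}{23808 + \left(-4 + \left(-9\right)^{2}\right)^{2} - 316 \left(-4 + \left(-9\right)^{2}\right)} = \frac{1}{23808 + \left(-4 + 81\right)^{2} - 316 \left(-4 + 81\right)} = \frac{1}{23808 + 77^{2} - 24332} = \frac{1}{23808 + 5929 - 24332} = \frac{1}{5405}$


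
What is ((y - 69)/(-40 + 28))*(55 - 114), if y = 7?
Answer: -1829/6 ≈ -304.83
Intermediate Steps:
((y - 69)/(-40 + 28))*(55 - 114) = ((7 - 69)/(-40 + 28))*(55 - 114) = -62/(-12)*(-59) = -62*(-1/12)*(-59) = (31/6)*(-59) = -1829/6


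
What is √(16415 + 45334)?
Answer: 3*√6861 ≈ 248.49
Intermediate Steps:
√(16415 + 45334) = √61749 = 3*√6861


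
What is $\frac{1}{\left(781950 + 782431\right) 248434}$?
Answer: $\frac{1}{388645429354} \approx 2.573 \cdot 10^{-12}$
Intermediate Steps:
$\frac{1}{\left(781950 + 782431\right) 248434} = \frac{1}{1564381} \cdot \frac{1}{248434} = \frac{1}{388645429354}$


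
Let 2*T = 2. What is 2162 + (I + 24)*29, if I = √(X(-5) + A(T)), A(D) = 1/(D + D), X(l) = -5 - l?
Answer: 2858 + 29*√2/2 ≈ 2878.5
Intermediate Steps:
T = 1 (T = (½)*2 = 1)
A(D) = 1/(2*D)
I = √2/2 (I = √((-5 - 1*(-5)) + (½)/1) = √((-5 + 5) + (½)*1) = √(0 + ½) = √(½) = √2/2 ≈ 0.70711)
2162 + (I + 24)*29 = 2162 + (√2/2 + 24)*29 = 2162 + (24 + √2/2)*29 = 2162 + (696 + 29*√2/2) = 2858 + 29*√2/2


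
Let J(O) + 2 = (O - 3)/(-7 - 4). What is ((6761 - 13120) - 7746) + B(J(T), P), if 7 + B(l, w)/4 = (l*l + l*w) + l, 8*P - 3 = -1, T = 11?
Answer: -1708143/121 ≈ -14117.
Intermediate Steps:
J(O) = -19/11 - O/11 (J(O) = -2 + (O - 3)/(-7 - 4) = -2 + (-3 + O)/(-11) = -2 + (-3 + O)*(-1/11) = -2 + (3/11 - O/11) = -19/11 - O/11)
P = ¼ (P = 3/8 + (⅛)*(-1) = 3/8 - ⅛ = ¼ ≈ 0.25000)
B(l, w) = -28 + 4*l + 4*l² + 4*l*w (B(l, w) = -28 + 4*((l*l + l*w) + l) = -28 + 4*((l² + l*w) + l) = -28 + 4*(l + l² + l*w) = -28 + (4*l + 4*l² + 4*l*w) = -28 + 4*l + 4*l² + 4*l*w)
((6761 - 13120) - 7746) + B(J(T), P) = ((6761 - 13120) - 7746) + (-28 + 4*(-19/11 - 1/11*11) + 4*(-19/11 - 1/11*11)² + 4*(-19/11 - 1/11*11)*(¼)) = (-6359 - 7746) + (-28 + 4*(-19/11 - 1) + 4*(-19/11 - 1)² + 4*(-19/11 - 1)*(¼)) = -14105 + (-28 + 4*(-30/11) + 4*(-30/11)² + 4*(-30/11)*(¼)) = -14105 + (-28 - 120/11 + 4*(900/121) - 30/11) = -14105 + (-28 - 120/11 + 3600/121 - 30/11) = -14105 - 1438/121 = -1708143/121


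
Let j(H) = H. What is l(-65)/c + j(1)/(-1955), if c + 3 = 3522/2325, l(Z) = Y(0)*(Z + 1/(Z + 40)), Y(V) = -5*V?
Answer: -1/1955 ≈ -0.00051151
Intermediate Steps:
l(Z) = 0 (l(Z) = (-5*0)*(Z + 1/(Z + 40)) = 0*(Z + 1/(40 + Z)) = 0)
c = -1151/775 (c = -3 + 3522/2325 = -3 + 3522*(1/2325) = -3 + 1174/775 = -1151/775 ≈ -1.4852)
l(-65)/c + j(1)/(-1955) = 0/(-1151/775) + 1/(-1955) = 0*(-775/1151) + 1*(-1/1955) = 0 - 1/1955 = -1/1955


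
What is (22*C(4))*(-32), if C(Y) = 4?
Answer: -2816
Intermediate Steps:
(22*C(4))*(-32) = (22*4)*(-32) = 88*(-32) = -2816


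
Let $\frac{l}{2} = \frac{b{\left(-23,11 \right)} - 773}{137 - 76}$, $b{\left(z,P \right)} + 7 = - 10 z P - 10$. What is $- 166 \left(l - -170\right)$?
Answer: $- \frac{2299100}{61} \approx -37690.0$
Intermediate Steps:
$b{\left(z,P \right)} = -17 - 10 P z$ ($b{\left(z,P \right)} = -7 + \left(- 10 z P - 10\right) = -7 - \left(10 + 10 P z\right) = -17 - 10 P z$)
$l = \frac{3480}{61}$ ($l = 2 \frac{\left(-17 - 110 \left(-23\right)\right) - 773}{137 - 76} = 2 \frac{\left(-17 + 2530\right) - 773}{61} = 2 \left(2513 - 773\right) \frac{1}{61} = 2 \cdot 1740 \cdot \frac{1}{61} = 2 \cdot \frac{1740}{61} = \frac{3480}{61} \approx 57.049$)
$- 166 \left(l - -170\right) = - 166 \left(\frac{3480}{61} - -170\right) = - 166 \left(\frac{3480}{61} + 170\right) = \left(-166\right) \frac{13850}{61} = - \frac{2299100}{61}$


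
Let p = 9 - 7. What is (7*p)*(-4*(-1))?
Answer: 56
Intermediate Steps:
p = 2
(7*p)*(-4*(-1)) = (7*2)*(-4*(-1)) = 14*4 = 56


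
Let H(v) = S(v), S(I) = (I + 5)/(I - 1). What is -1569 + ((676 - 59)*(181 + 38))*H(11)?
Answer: 1073139/5 ≈ 2.1463e+5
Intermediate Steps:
S(I) = (5 + I)/(-1 + I)
H(v) = (5 + v)/(-1 + v)
-1569 + ((676 - 59)*(181 + 38))*H(11) = -1569 + ((676 - 59)*(181 + 38))*((5 + 11)/(-1 + 11)) = -1569 + (617*219)*(16/10) = -1569 + 135123*((1/10)*16) = -1569 + 135123*(8/5) = -1569 + 1080984/5 = 1073139/5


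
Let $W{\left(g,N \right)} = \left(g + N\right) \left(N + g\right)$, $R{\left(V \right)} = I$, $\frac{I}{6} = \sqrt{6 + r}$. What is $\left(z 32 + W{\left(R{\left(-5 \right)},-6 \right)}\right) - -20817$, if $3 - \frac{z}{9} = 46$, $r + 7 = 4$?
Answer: $8577 - 72 \sqrt{3} \approx 8452.3$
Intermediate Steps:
$r = -3$ ($r = -7 + 4 = -3$)
$z = -387$ ($z = 27 - 414 = -387$)
$I = 6 \sqrt{3}$ ($I = 6 \sqrt{6 - 3} = 6 \sqrt{3} \approx 10.392$)
$R{\left(V \right)} = 6 \sqrt{3}$
$W{\left(g,N \right)} = \left(N + g\right)^{2}$ ($W{\left(g,N \right)} = \left(N + g\right) \left(N + g\right) = \left(N + g\right)^{2}$)
$\left(z 32 + W{\left(R{\left(-5 \right)},-6 \right)}\right) - -20817 = \left(\left(-387\right) 32 + \left(-6 + 6 \sqrt{3}\right)^{2}\right) - -20817 = \left(-12384 + \left(-6 + 6 \sqrt{3}\right)^{2}\right) + 20817 = 8433 + \left(-6 + 6 \sqrt{3}\right)^{2}$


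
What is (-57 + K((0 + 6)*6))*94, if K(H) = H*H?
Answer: 116466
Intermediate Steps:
K(H) = H²
(-57 + K((0 + 6)*6))*94 = (-57 + ((0 + 6)*6)²)*94 = (-57 + (6*6)²)*94 = (-57 + 36²)*94 = (-57 + 1296)*94 = 1239*94 = 116466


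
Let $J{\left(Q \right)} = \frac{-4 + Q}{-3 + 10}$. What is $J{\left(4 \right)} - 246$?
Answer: $-246$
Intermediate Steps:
$J{\left(Q \right)} = - \frac{4}{7} + \frac{Q}{7}$ ($J{\left(Q \right)} = \frac{-4 + Q}{7} = \left(-4 + Q\right) \frac{1}{7} = - \frac{4}{7} + \frac{Q}{7}$)
$J{\left(4 \right)} - 246 = \left(- \frac{4}{7} + \frac{1}{7} \cdot 4\right) - 246 = \left(- \frac{4}{7} + \frac{4}{7}\right) - 246 = 0 - 246 = -246$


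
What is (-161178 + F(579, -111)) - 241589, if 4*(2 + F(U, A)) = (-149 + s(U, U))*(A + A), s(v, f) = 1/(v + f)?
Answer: -304553651/772 ≈ -3.9450e+5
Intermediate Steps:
s(v, f) = 1/(f + v)
F(U, A) = -2 + A*(-149 + 1/(2*U))/2 (F(U, A) = -2 + ((-149 + 1/(U + U))*(A + A))/4 = -2 + ((-149 + 1/(2*U))*(2*A))/4 = -2 + (2*A*(-149 + 1/(2*U)))/4 = -2 + A*(-149 + 1/(2*U))/2)
(-161178 + F(579, -111)) - 241589 = (-161178 + (-2 - 149/2*(-111) + (¼)*(-111)/579)) - 241589 = (-161178 + (-2 + 16539/2 + (¼)*(-111)*(1/579))) - 241589 = (-161178 + (-2 + 16539/2 - 37/772)) - 241589 = (-161178 + 6382473/772) - 241589 = -118046943/772 - 241589 = -304553651/772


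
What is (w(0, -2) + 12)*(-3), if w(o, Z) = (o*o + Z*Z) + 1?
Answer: -51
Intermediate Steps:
w(o, Z) = 1 + Z² + o² (w(o, Z) = (o² + Z²) + 1 = (Z² + o²) + 1 = 1 + Z² + o²)
(w(0, -2) + 12)*(-3) = ((1 + (-2)² + 0²) + 12)*(-3) = ((1 + 4 + 0) + 12)*(-3) = (5 + 12)*(-3) = 17*(-3) = -51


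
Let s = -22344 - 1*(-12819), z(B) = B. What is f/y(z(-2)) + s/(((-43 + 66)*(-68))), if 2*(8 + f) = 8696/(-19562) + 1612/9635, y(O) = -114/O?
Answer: 16655218701633/2800433908460 ≈ 5.9474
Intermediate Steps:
f = -766982484/94239935 (f = -8 + (8696/(-19562) + 1612/9635)/2 = -8 + (8696*(-1/19562) + 1612*(1/9635))/2 = -8 + (-4348/9781 + 1612/9635)/2 = -8 + (½)*(-26126008/94239935) = -8 - 13063004/94239935 = -766982484/94239935 ≈ -8.1386)
s = -9525 (s = -22344 + 12819 = -9525)
f/y(z(-2)) + s/(((-43 + 66)*(-68))) = -766982484/(94239935*((-114/(-2)))) - 9525*(-1/(68*(-43 + 66))) = -766982484/(94239935*((-114*(-½)))) - 9525/(23*(-68)) = -766982484/94239935/57 - 9525/(-1564) = -766982484/94239935*1/57 - 9525*(-1/1564) = -255660828/1790558765 + 9525/1564 = 16655218701633/2800433908460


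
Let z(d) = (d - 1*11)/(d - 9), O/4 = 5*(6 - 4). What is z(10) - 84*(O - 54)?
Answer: 1175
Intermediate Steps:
O = 40 (O = 4*(5*(6 - 4)) = 4*(5*2) = 4*10 = 40)
z(d) = (-11 + d)/(-9 + d) (z(d) = (d - 11)/(-9 + d) = (-11 + d)/(-9 + d))
z(10) - 84*(O - 54) = (-11 + 10)/(-9 + 10) - 84*(40 - 54) = -1/1 - 84*(-14) = 1*(-1) + 1176 = -1 + 1176 = 1175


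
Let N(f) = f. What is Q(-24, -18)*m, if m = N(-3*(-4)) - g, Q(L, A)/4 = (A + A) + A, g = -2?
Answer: -3024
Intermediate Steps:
Q(L, A) = 12*A (Q(L, A) = 4*((A + A) + A) = 4*(2*A + A) = 4*(3*A) = 12*A)
m = 14 (m = -3*(-4) - 1*(-2) = 12 + 2 = 14)
Q(-24, -18)*m = (12*(-18))*14 = -216*14 = -3024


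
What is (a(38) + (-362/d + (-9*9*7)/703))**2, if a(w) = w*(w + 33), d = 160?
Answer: 22971317809548889/3162937600 ≈ 7.2627e+6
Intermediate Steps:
a(w) = w*(33 + w)
(a(38) + (-362/d + (-9*9*7)/703))**2 = (38*(33 + 38) + (-362/160 + (-9*9*7)/703))**2 = (38*71 + (-362*1/160 - 81*7*(1/703)))**2 = (2698 + (-181/80 - 567*1/703))**2 = (2698 + (-181/80 - 567/703))**2 = (2698 - 172603/56240)**2 = (151562917/56240)**2 = 22971317809548889/3162937600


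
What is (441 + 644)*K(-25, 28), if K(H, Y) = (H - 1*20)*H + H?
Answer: 1193500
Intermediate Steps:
K(H, Y) = H + H*(-20 + H) (K(H, Y) = (H - 20)*H + H = (-20 + H)*H + H = H*(-20 + H) + H = H + H*(-20 + H))
(441 + 644)*K(-25, 28) = (441 + 644)*(-25*(-19 - 25)) = 1085*(-25*(-44)) = 1085*1100 = 1193500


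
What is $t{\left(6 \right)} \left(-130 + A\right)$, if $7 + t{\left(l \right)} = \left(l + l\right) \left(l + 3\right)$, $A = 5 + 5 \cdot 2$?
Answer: $-11615$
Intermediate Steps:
$A = 15$ ($A = 5 + 10 = 15$)
$t{\left(l \right)} = -7 + 2 l \left(3 + l\right)$ ($t{\left(l \right)} = -7 + \left(l + l\right) \left(l + 3\right) = -7 + 2 l \left(3 + l\right)$)
$t{\left(6 \right)} \left(-130 + A\right) = \left(-7 + 2 \cdot 6^{2} + 6 \cdot 6\right) \left(-130 + 15\right) = \left(-7 + 2 \cdot 36 + 36\right) \left(-115\right) = \left(-7 + 72 + 36\right) \left(-115\right) = 101 \left(-115\right) = -11615$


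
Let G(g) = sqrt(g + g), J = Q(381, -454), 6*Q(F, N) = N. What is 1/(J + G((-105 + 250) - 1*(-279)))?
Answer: -681/43897 - 36*sqrt(53)/43897 ≈ -0.021484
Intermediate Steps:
Q(F, N) = N/6
J = -227/3 (J = (1/6)*(-454) = -227/3 ≈ -75.667)
G(g) = sqrt(2)*sqrt(g) (G(g) = sqrt(2*g) = sqrt(2)*sqrt(g))
1/(J + G((-105 + 250) - 1*(-279))) = 1/(-227/3 + sqrt(2)*sqrt((-105 + 250) - 1*(-279))) = 1/(-227/3 + sqrt(2)*sqrt(145 + 279)) = 1/(-227/3 + sqrt(2)*sqrt(424)) = 1/(-227/3 + sqrt(2)*(2*sqrt(106))) = 1/(-227/3 + 4*sqrt(53))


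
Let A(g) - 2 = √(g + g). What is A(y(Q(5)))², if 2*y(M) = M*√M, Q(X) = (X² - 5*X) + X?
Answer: (2 + 5^(¾))² ≈ 28.555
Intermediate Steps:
Q(X) = X² - 4*X
y(M) = M^(3/2)/2 (y(M) = (M*√M)/2 = M^(3/2)/2)
A(g) = 2 + √2*√g (A(g) = 2 + √(g + g) = 2 + √(2*g) = 2 + √2*√g)
A(y(Q(5)))² = (2 + √2*√((5*(-4 + 5))^(3/2)/2))² = (2 + √2*√((5*1)^(3/2)/2))² = (2 + √2*√(5^(3/2)/2))² = (2 + √2*√((5*√5)/2))² = (2 + √2*√(5*√5/2))² = (2 + √2*(√2*5^(¾)/2))² = (2 + 5^(¾))²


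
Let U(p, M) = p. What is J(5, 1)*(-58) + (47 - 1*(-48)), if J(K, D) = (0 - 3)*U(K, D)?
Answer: 965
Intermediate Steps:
J(K, D) = -3*K (J(K, D) = (0 - 3)*K = -3*K)
J(5, 1)*(-58) + (47 - 1*(-48)) = -3*5*(-58) + (47 - 1*(-48)) = -15*(-58) + (47 + 48) = 870 + 95 = 965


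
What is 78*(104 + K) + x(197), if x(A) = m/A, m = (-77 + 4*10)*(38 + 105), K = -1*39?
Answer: 993499/197 ≈ 5043.1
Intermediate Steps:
K = -39
m = -5291 (m = (-77 + 40)*143 = -37*143 = -5291)
x(A) = -5291/A
78*(104 + K) + x(197) = 78*(104 - 39) - 5291/197 = 78*65 - 5291*1/197 = 5070 - 5291/197 = 993499/197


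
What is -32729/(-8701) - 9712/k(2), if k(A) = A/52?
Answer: -2197074183/8701 ≈ -2.5251e+5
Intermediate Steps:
k(A) = A/52 (k(A) = A*(1/52) = A/52)
-32729/(-8701) - 9712/k(2) = -32729/(-8701) - 9712/((1/52)*2) = -32729*(-1/8701) - 9712/1/26 = 32729/8701 - 9712*26 = 32729/8701 - 252512 = -2197074183/8701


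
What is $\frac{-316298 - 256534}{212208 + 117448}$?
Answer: $- \frac{71604}{41207} \approx -1.7377$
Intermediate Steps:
$\frac{-316298 - 256534}{212208 + 117448} = \frac{-316298 - 256534}{329656} = \left(-316298 - 256534\right) \frac{1}{329656} = \left(-572832\right) \frac{1}{329656} = - \frac{71604}{41207}$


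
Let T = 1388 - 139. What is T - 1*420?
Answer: 829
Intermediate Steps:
T = 1249
T - 1*420 = 1249 - 1*420 = 1249 - 420 = 829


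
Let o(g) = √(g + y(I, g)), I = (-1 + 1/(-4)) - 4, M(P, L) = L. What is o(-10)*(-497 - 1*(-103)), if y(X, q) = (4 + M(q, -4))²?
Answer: -394*I*√10 ≈ -1245.9*I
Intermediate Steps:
I = -21/4 (I = (-1 - ¼) - 4 = -5/4 - 4 = -21/4 ≈ -5.2500)
y(X, q) = 0 (y(X, q) = (4 - 4)² = 0² = 0)
o(g) = √g (o(g) = √(g + 0) = √g)
o(-10)*(-497 - 1*(-103)) = √(-10)*(-497 - 1*(-103)) = (I*√10)*(-497 + 103) = (I*√10)*(-394) = -394*I*√10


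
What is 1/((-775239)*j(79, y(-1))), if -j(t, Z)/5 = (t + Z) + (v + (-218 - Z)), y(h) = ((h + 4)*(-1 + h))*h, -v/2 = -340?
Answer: 1/2097021495 ≈ 4.7687e-10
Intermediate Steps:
v = 680 (v = -2*(-340) = 680)
y(h) = h*(-1 + h)*(4 + h) (y(h) = ((4 + h)*(-1 + h))*h = ((-1 + h)*(4 + h))*h = h*(-1 + h)*(4 + h))
j(t, Z) = -2310 - 5*t (j(t, Z) = -5*((t + Z) + (680 + (-218 - Z))) = -5*((Z + t) + (462 - Z)) = -5*(462 + t) = -2310 - 5*t)
1/((-775239)*j(79, y(-1))) = 1/((-775239)*(-2310 - 5*79)) = -1/(775239*(-2310 - 395)) = -1/775239/(-2705) = -1/775239*(-1/2705) = 1/2097021495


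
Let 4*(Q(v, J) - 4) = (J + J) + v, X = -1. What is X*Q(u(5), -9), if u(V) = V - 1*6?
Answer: ¾ ≈ 0.75000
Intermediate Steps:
u(V) = -6 + V (u(V) = V - 6 = -6 + V)
Q(v, J) = 4 + J/2 + v/4 (Q(v, J) = 4 + ((J + J) + v)/4 = 4 + (2*J + v)/4 = 4 + (v + 2*J)/4 = 4 + (J/2 + v/4) = 4 + J/2 + v/4)
X*Q(u(5), -9) = -(4 + (½)*(-9) + (-6 + 5)/4) = -(4 - 9/2 + (¼)*(-1)) = -(4 - 9/2 - ¼) = -1*(-¾) = ¾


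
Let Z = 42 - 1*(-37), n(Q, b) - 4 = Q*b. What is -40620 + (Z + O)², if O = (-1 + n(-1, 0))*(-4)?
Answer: -36131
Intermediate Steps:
n(Q, b) = 4 + Q*b
Z = 79 (Z = 42 + 37 = 79)
O = -12 (O = (-1 + (4 - 1*0))*(-4) = (-1 + (4 + 0))*(-4) = (-1 + 4)*(-4) = 3*(-4) = -12)
-40620 + (Z + O)² = -40620 + (79 - 12)² = -40620 + 67² = -40620 + 4489 = -36131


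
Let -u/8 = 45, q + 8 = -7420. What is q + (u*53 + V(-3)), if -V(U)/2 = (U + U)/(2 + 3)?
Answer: -132528/5 ≈ -26506.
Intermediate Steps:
q = -7428 (q = -8 - 7420 = -7428)
u = -360 (u = -8*45 = -360)
V(U) = -4*U/5 (V(U) = -2*(U + U)/(2 + 3) = -2*2*U/5 = -4*U/5)
q + (u*53 + V(-3)) = -7428 + (-360*53 - ⅘*(-3)) = -7428 + (-19080 + 12/5) = -7428 - 95388/5 = -132528/5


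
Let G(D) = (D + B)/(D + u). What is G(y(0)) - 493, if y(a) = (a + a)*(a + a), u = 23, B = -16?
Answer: -11355/23 ≈ -493.70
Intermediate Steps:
y(a) = 4*a² (y(a) = (2*a)*(2*a) = 4*a²)
G(D) = (-16 + D)/(23 + D) (G(D) = (D - 16)/(D + 23) = (-16 + D)/(23 + D))
G(y(0)) - 493 = (-16 + 4*0²)/(23 + 4*0²) - 493 = (-16 + 4*0)/(23 + 4*0) - 493 = (-16 + 0)/(23 + 0) - 493 = -16/23 - 493 = -11355/23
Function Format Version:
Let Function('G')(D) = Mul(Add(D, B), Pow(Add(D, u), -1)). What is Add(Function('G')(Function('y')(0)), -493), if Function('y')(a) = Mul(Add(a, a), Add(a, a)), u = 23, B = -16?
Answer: Rational(-11355, 23) ≈ -493.70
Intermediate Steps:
Function('y')(a) = Mul(4, Pow(a, 2)) (Function('y')(a) = Mul(Mul(2, a), Mul(2, a)) = Mul(4, Pow(a, 2)))
Function('G')(D) = Mul(Pow(Add(23, D), -1), Add(-16, D)) (Function('G')(D) = Mul(Add(D, -16), Pow(Add(D, 23), -1)) = Mul(Add(-16, D), Pow(Add(23, D), -1)) = Mul(Pow(Add(23, D), -1), Add(-16, D)))
Add(Function('G')(Function('y')(0)), -493) = Add(Mul(Pow(Add(23, Mul(4, Pow(0, 2))), -1), Add(-16, Mul(4, Pow(0, 2)))), -493) = Add(Mul(Pow(Add(23, Mul(4, 0)), -1), Add(-16, Mul(4, 0))), -493) = Add(Mul(Pow(Add(23, 0), -1), Add(-16, 0)), -493) = Add(Mul(Pow(23, -1), -16), -493) = Add(Mul(Rational(1, 23), -16), -493) = Add(Rational(-16, 23), -493) = Rational(-11355, 23)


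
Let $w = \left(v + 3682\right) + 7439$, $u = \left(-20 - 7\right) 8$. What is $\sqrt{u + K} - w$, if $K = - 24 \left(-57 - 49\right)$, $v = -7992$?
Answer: $-3129 + 2 \sqrt{582} \approx -3080.8$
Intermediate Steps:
$u = -216$ ($u = \left(-27\right) 8 = -216$)
$K = 2544$ ($K = \left(-24\right) \left(-106\right) = 2544$)
$w = 3129$ ($w = \left(-7992 + 3682\right) + 7439 = -4310 + 7439 = 3129$)
$\sqrt{u + K} - w = \sqrt{-216 + 2544} - 3129 = \sqrt{2328} - 3129 = 2 \sqrt{582} - 3129 = -3129 + 2 \sqrt{582}$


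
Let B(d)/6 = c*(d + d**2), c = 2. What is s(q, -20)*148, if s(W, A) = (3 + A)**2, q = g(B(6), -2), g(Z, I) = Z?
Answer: 42772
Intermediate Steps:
B(d) = 12*d + 12*d**2 (B(d) = 6*(2*(d + d**2)) = 6*(2*d + 2*d**2) = 12*d + 12*d**2)
q = 504 (q = 12*6*(1 + 6) = 12*6*7 = 504)
s(q, -20)*148 = (3 - 20)**2*148 = (-17)**2*148 = 289*148 = 42772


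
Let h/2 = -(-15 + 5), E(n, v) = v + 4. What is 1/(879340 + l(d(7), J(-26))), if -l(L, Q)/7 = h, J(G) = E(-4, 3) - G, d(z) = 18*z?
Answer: 1/879200 ≈ 1.1374e-6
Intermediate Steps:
E(n, v) = 4 + v
J(G) = 7 - G (J(G) = (4 + 3) - G = 7 - G)
h = 20 (h = 2*(-(-15 + 5)) = 2*(-1*(-10)) = 2*10 = 20)
l(L, Q) = -140 (l(L, Q) = -7*20 = -140)
1/(879340 + l(d(7), J(-26))) = 1/(879340 - 140) = 1/879200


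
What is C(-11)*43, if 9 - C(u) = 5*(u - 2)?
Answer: 3182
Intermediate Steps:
C(u) = 19 - 5*u (C(u) = 9 - 5*(u - 2) = 9 - 5*(-2 + u) = 9 - (-10 + 5*u) = 9 + (10 - 5*u) = 19 - 5*u)
C(-11)*43 = (19 - 5*(-11))*43 = (19 + 55)*43 = 74*43 = 3182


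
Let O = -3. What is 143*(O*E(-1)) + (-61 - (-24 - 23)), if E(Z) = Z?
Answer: 415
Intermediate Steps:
143*(O*E(-1)) + (-61 - (-24 - 23)) = 143*(-3*(-1)) + (-61 - (-24 - 23)) = 143*3 + (-61 - 1*(-47)) = 429 + (-61 + 47) = 429 - 14 = 415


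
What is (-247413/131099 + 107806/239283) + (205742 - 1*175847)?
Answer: 937753967032130/31369762017 ≈ 29894.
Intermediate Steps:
(-247413/131099 + 107806/239283) + (205742 - 1*175847) = (-247413*1/131099 + 107806*(1/239283)) + (205742 - 175847) = (-247413/131099 + 107806/239283) + 29895 = -45068466085/31369762017 + 29895 = 937753967032130/31369762017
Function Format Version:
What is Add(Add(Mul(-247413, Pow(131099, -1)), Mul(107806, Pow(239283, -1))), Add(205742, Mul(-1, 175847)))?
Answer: Rational(937753967032130, 31369762017) ≈ 29894.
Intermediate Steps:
Add(Add(Mul(-247413, Pow(131099, -1)), Mul(107806, Pow(239283, -1))), Add(205742, Mul(-1, 175847))) = Add(Add(Mul(-247413, Rational(1, 131099)), Mul(107806, Rational(1, 239283))), Add(205742, -175847)) = Add(Add(Rational(-247413, 131099), Rational(107806, 239283)), 29895) = Add(Rational(-45068466085, 31369762017), 29895) = Rational(937753967032130, 31369762017)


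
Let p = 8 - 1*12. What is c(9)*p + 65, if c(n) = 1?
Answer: 61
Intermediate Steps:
p = -4 (p = 8 - 12 = -4)
c(9)*p + 65 = 1*(-4) + 65 = -4 + 65 = 61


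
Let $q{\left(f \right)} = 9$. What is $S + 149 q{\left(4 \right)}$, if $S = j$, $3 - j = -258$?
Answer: $1602$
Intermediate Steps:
$j = 261$ ($j = 3 - -258 = 3 + 258 = 261$)
$S = 261$
$S + 149 q{\left(4 \right)} = 261 + 149 \cdot 9 = 261 + 1341 = 1602$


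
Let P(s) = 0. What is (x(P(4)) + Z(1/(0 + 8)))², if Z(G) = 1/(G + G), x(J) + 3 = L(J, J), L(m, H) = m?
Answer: 1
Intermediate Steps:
x(J) = -3 + J
Z(G) = 1/(2*G)
(x(P(4)) + Z(1/(0 + 8)))² = ((-3 + 0) + 1/(2*(1/(0 + 8))))² = (-3 + 1/(2*(1/8)))² = (-3 + 1/(2*(⅛)))² = (-3 + (½)*8)² = (-3 + 4)² = 1² = 1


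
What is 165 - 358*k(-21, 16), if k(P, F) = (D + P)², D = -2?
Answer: -189217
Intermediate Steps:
k(P, F) = (-2 + P)²
165 - 358*k(-21, 16) = 165 - 358*(-2 - 21)² = 165 - 358*(-23)² = 165 - 358*529 = 165 - 189382 = -189217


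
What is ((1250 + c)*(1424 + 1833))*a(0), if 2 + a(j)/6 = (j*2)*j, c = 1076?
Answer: -90909384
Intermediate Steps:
a(j) = -12 + 12*j² (a(j) = -12 + 6*((j*2)*j) = -12 + 6*((2*j)*j) = -12 + 6*(2*j²) = -12 + 12*j²)
((1250 + c)*(1424 + 1833))*a(0) = ((1250 + 1076)*(1424 + 1833))*(-12 + 12*0²) = (2326*3257)*(-12 + 12*0) = 7575782*(-12 + 0) = 7575782*(-12) = -90909384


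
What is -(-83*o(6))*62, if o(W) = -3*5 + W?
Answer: -46314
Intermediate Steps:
o(W) = -15 + W
-(-83*o(6))*62 = -(-83*(-15 + 6))*62 = -(-83*(-9))*62 = -747*62 = -1*46314 = -46314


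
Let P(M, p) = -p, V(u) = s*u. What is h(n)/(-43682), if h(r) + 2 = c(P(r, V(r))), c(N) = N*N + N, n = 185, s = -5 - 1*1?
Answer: -616604/21841 ≈ -28.232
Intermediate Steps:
s = -6 (s = -5 - 1 = -6)
V(u) = -6*u
c(N) = N + N² (c(N) = N² + N = N + N²)
h(r) = -2 + 6*r*(1 + 6*r) (h(r) = -2 + (-(-6)*r)*(1 - (-6)*r) = -2 + (6*r)*(1 + 6*r) = -2 + 6*r*(1 + 6*r))
h(n)/(-43682) = (-2 + 6*185 + 36*185²)/(-43682) = (-2 + 1110 + 36*34225)*(-1/43682) = (-2 + 1110 + 1232100)*(-1/43682) = 1233208*(-1/43682) = -616604/21841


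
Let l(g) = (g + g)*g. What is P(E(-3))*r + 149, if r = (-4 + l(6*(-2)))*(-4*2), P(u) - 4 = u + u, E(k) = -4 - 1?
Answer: 13781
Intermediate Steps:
E(k) = -5
l(g) = 2*g**2 (l(g) = (2*g)*g = 2*g**2)
P(u) = 4 + 2*u (P(u) = 4 + (u + u) = 4 + 2*u)
r = -2272 (r = (-4 + 2*(6*(-2))**2)*(-4*2) = (-4 + 2*(-12)**2)*(-8) = (-4 + 2*144)*(-8) = (-4 + 288)*(-8) = 284*(-8) = -2272)
P(E(-3))*r + 149 = (4 + 2*(-5))*(-2272) + 149 = (4 - 10)*(-2272) + 149 = -6*(-2272) + 149 = 13632 + 149 = 13781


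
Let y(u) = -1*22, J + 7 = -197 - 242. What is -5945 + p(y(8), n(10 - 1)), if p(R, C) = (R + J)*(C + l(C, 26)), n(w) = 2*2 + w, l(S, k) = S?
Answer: -18113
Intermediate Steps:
J = -446 (J = -7 + (-197 - 242) = -7 - 439 = -446)
n(w) = 4 + w
y(u) = -22
p(R, C) = 2*C*(-446 + R) (p(R, C) = (R - 446)*(C + C) = (-446 + R)*(2*C) = 2*C*(-446 + R))
-5945 + p(y(8), n(10 - 1)) = -5945 + 2*(4 + (10 - 1))*(-446 - 22) = -5945 + 2*(4 + 9)*(-468) = -5945 + 2*13*(-468) = -5945 - 12168 = -18113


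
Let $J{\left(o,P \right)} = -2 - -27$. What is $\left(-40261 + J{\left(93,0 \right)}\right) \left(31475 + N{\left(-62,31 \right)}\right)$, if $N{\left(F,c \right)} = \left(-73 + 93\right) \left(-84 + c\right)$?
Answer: $-1223777940$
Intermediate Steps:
$J{\left(o,P \right)} = 25$ ($J{\left(o,P \right)} = -2 + 27 = 25$)
$N{\left(F,c \right)} = -1680 + 20 c$ ($N{\left(F,c \right)} = 20 \left(-84 + c\right) = -1680 + 20 c$)
$\left(-40261 + J{\left(93,0 \right)}\right) \left(31475 + N{\left(-62,31 \right)}\right) = \left(-40261 + 25\right) \left(31475 + \left(-1680 + 20 \cdot 31\right)\right) = - 40236 \left(31475 + \left(-1680 + 620\right)\right) = - 40236 \left(31475 - 1060\right) = \left(-40236\right) 30415 = -1223777940$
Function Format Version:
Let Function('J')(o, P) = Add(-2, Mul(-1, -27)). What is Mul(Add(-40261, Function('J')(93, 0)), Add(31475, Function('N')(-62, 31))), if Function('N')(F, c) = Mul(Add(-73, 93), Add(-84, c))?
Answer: -1223777940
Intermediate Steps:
Function('J')(o, P) = 25 (Function('J')(o, P) = Add(-2, 27) = 25)
Function('N')(F, c) = Add(-1680, Mul(20, c)) (Function('N')(F, c) = Mul(20, Add(-84, c)) = Add(-1680, Mul(20, c)))
Mul(Add(-40261, Function('J')(93, 0)), Add(31475, Function('N')(-62, 31))) = Mul(Add(-40261, 25), Add(31475, Add(-1680, Mul(20, 31)))) = Mul(-40236, Add(31475, Add(-1680, 620))) = Mul(-40236, Add(31475, -1060)) = Mul(-40236, 30415) = -1223777940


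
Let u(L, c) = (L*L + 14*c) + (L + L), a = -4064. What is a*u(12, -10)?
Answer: -113792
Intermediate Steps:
u(L, c) = L² + 2*L + 14*c (u(L, c) = (L² + 14*c) + 2*L = L² + 2*L + 14*c)
a*u(12, -10) = -4064*(12² + 2*12 + 14*(-10)) = -4064*(144 + 24 - 140) = -4064*28 = -113792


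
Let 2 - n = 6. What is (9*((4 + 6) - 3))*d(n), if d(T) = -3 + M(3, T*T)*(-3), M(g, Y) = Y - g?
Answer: -2646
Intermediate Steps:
n = -4 (n = 2 - 1*6 = 2 - 6 = -4)
d(T) = 6 - 3*T² (d(T) = -3 + (T*T - 1*3)*(-3) = -3 + (T² - 3)*(-3) = -3 + (-3 + T²)*(-3) = -3 + (9 - 3*T²) = 6 - 3*T²)
(9*((4 + 6) - 3))*d(n) = (9*((4 + 6) - 3))*(6 - 3*(-4)²) = (9*(10 - 3))*(6 - 3*16) = (9*7)*(6 - 48) = 63*(-42) = -2646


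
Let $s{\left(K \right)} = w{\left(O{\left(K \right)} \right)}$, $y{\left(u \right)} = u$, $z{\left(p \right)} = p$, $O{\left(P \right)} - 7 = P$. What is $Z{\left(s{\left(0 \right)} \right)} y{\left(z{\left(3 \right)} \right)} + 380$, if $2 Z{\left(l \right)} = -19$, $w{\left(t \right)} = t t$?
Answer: $\frac{703}{2} \approx 351.5$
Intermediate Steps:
$O{\left(P \right)} = 7 + P$
$w{\left(t \right)} = t^{2}$
$s{\left(K \right)} = \left(7 + K\right)^{2}$
$Z{\left(l \right)} = - \frac{19}{2}$ ($Z{\left(l \right)} = \frac{1}{2} \left(-19\right) = - \frac{19}{2}$)
$Z{\left(s{\left(0 \right)} \right)} y{\left(z{\left(3 \right)} \right)} + 380 = \left(- \frac{19}{2}\right) 3 + 380 = - \frac{57}{2} + 380 = \frac{703}{2}$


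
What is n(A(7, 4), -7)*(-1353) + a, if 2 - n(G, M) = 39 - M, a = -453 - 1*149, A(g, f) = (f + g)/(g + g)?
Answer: 58930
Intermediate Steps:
A(g, f) = (f + g)/(2*g) (A(g, f) = (f + g)/((2*g)) = (f + g)*(1/(2*g)) = (f + g)/(2*g))
a = -602 (a = -453 - 149 = -602)
n(G, M) = -37 + M (n(G, M) = 2 - (39 - M) = 2 + (-39 + M) = -37 + M)
n(A(7, 4), -7)*(-1353) + a = (-37 - 7)*(-1353) - 602 = -44*(-1353) - 602 = 59532 - 602 = 58930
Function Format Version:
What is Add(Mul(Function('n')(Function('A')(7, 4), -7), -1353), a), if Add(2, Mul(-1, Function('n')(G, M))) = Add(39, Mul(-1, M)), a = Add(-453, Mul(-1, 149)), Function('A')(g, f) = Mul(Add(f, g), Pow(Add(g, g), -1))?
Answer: 58930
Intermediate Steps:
Function('A')(g, f) = Mul(Rational(1, 2), Pow(g, -1), Add(f, g)) (Function('A')(g, f) = Mul(Add(f, g), Pow(Mul(2, g), -1)) = Mul(Add(f, g), Mul(Rational(1, 2), Pow(g, -1))) = Mul(Rational(1, 2), Pow(g, -1), Add(f, g)))
a = -602 (a = Add(-453, -149) = -602)
Function('n')(G, M) = Add(-37, M) (Function('n')(G, M) = Add(2, Mul(-1, Add(39, Mul(-1, M)))) = Add(2, Add(-39, M)) = Add(-37, M))
Add(Mul(Function('n')(Function('A')(7, 4), -7), -1353), a) = Add(Mul(Add(-37, -7), -1353), -602) = Add(Mul(-44, -1353), -602) = Add(59532, -602) = 58930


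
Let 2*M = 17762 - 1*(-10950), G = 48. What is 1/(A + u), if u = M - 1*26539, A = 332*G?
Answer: 1/3753 ≈ 0.00026645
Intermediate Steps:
M = 14356 (M = (17762 - 1*(-10950))/2 = (17762 + 10950)/2 = (½)*28712 = 14356)
A = 15936 (A = 332*48 = 15936)
u = -12183 (u = 14356 - 1*26539 = 14356 - 26539 = -12183)
1/(A + u) = 1/(15936 - 12183) = 1/3753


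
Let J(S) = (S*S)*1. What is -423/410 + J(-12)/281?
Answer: -59823/115210 ≈ -0.51925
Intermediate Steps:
J(S) = S² (J(S) = S²*1 = S²)
-423/410 + J(-12)/281 = -423/410 + (-12)²/281 = -423*1/410 + 144*(1/281) = -423/410 + 144/281 = -59823/115210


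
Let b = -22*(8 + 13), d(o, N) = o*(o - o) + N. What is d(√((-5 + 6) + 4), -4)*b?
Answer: 1848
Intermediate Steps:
d(o, N) = N (d(o, N) = o*0 + N = 0 + N = N)
b = -462 (b = -22*21 = -462)
d(√((-5 + 6) + 4), -4)*b = -4*(-462) = 1848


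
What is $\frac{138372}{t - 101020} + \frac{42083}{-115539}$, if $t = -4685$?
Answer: $- \frac{2270638447}{1357005555} \approx -1.6733$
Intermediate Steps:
$\frac{138372}{t - 101020} + \frac{42083}{-115539} = \frac{138372}{-4685 - 101020} + \frac{42083}{-115539} = \frac{138372}{-4685 - 101020} + 42083 \left(- \frac{1}{115539}\right) = \frac{138372}{-105705} - \frac{42083}{115539} = 138372 \left(- \frac{1}{105705}\right) - \frac{42083}{115539} = - \frac{46124}{35235} - \frac{42083}{115539} = - \frac{2270638447}{1357005555}$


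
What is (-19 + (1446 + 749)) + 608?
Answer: 2784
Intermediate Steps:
(-19 + (1446 + 749)) + 608 = (-19 + 2195) + 608 = 2176 + 608 = 2784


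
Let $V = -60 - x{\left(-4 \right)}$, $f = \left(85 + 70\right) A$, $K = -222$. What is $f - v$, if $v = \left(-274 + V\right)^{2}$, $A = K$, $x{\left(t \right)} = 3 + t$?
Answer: $-145299$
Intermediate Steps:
$A = -222$
$f = -34410$ ($f = \left(85 + 70\right) \left(-222\right) = 155 \left(-222\right) = -34410$)
$V = -59$ ($V = -60 - \left(3 - 4\right) = -60 - -1 = -60 + 1 = -59$)
$v = 110889$ ($v = \left(-274 - 59\right)^{2} = \left(-333\right)^{2} = 110889$)
$f - v = -34410 - 110889 = -145299$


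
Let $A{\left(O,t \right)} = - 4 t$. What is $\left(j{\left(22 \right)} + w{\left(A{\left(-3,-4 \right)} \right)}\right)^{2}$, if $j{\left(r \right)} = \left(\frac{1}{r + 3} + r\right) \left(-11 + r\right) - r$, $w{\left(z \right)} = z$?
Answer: $\frac{34939921}{625} \approx 55904.0$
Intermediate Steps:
$j{\left(r \right)} = - r + \left(-11 + r\right) \left(r + \frac{1}{3 + r}\right)$ ($j{\left(r \right)} = \left(\frac{1}{3 + r} + r\right) \left(-11 + r\right) - r = \left(r + \frac{1}{3 + r}\right) \left(-11 + r\right) - r = \left(-11 + r\right) \left(r + \frac{1}{3 + r}\right) - r = - r + \left(-11 + r\right) \left(r + \frac{1}{3 + r}\right)$)
$\left(j{\left(22 \right)} + w{\left(A{\left(-3,-4 \right)} \right)}\right)^{2} = \left(\frac{-11 + 22^{3} - 770 - 9 \cdot 22^{2}}{3 + 22} - -16\right)^{2} = \left(\frac{-11 + 10648 - 770 - 4356}{25} + 16\right)^{2} = \left(\frac{1}{25} \cdot 5511 + 16\right)^{2} = \left(\frac{5511}{25} + 16\right)^{2} = \left(\frac{5911}{25}\right)^{2} = \frac{34939921}{625}$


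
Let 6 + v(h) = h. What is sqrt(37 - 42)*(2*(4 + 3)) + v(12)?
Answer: 6 + 14*I*sqrt(5) ≈ 6.0 + 31.305*I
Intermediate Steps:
v(h) = -6 + h
sqrt(37 - 42)*(2*(4 + 3)) + v(12) = sqrt(37 - 42)*(2*(4 + 3)) + (-6 + 12) = sqrt(-5)*(2*7) + 6 = (I*sqrt(5))*14 + 6 = 14*I*sqrt(5) + 6 = 6 + 14*I*sqrt(5)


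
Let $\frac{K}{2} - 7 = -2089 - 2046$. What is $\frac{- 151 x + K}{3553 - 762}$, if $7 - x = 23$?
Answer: $- \frac{5840}{2791} \approx -2.0924$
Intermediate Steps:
$x = -16$ ($x = 7 - 23 = -16$)
$K = -8256$ ($K = 14 + 2 \left(-2089 - 2046\right) = 14 + 2 \left(-4135\right) = 14 - 8270 = -8256$)
$\frac{- 151 x + K}{3553 - 762} = \frac{\left(-151\right) \left(-16\right) - 8256}{3553 - 762} = \frac{2416 - 8256}{2791} = \left(-5840\right) \frac{1}{2791} = - \frac{5840}{2791}$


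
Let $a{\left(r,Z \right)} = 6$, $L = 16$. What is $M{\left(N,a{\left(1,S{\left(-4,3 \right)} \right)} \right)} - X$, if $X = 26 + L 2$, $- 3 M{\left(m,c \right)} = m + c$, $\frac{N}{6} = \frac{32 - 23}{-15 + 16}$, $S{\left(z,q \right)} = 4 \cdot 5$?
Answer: $-78$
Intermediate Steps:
$S{\left(z,q \right)} = 20$
$N = 54$ ($N = 6 \frac{32 - 23}{-15 + 16} = 6 \cdot \frac{9}{1} = 6 \cdot 9 \cdot 1 = 6 \cdot 9 = 54$)
$M{\left(m,c \right)} = - \frac{c}{3} - \frac{m}{3}$ ($M{\left(m,c \right)} = - \frac{m + c}{3} = - \frac{c + m}{3} = - \frac{c}{3} - \frac{m}{3}$)
$X = 58$ ($X = 26 + 16 \cdot 2 = 26 + 32 = 58$)
$M{\left(N,a{\left(1,S{\left(-4,3 \right)} \right)} \right)} - X = \left(\left(- \frac{1}{3}\right) 6 - 18\right) - 58 = \left(-2 - 18\right) - 58 = -20 - 58 = -78$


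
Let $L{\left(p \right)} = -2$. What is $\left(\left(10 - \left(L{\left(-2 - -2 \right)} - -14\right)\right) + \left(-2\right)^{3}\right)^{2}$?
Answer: $100$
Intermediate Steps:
$\left(\left(10 - \left(L{\left(-2 - -2 \right)} - -14\right)\right) + \left(-2\right)^{3}\right)^{2} = \left(\left(10 - \left(-2 - -14\right)\right) + \left(-2\right)^{3}\right)^{2} = \left(\left(10 - \left(-2 + 14\right)\right) - 8\right)^{2} = \left(\left(10 - 12\right) - 8\right)^{2} = \left(-2 - 8\right)^{2} = \left(-10\right)^{2} = 100$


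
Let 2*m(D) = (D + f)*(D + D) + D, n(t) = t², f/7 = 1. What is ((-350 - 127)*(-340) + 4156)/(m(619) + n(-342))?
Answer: 332672/1009535 ≈ 0.32953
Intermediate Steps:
f = 7 (f = 7*1 = 7)
m(D) = D/2 + D*(7 + D) (m(D) = ((D + 7)*(D + D) + D)/2 = ((7 + D)*(2*D) + D)/2 = (2*D*(7 + D) + D)/2 = (D + 2*D*(7 + D))/2 = D/2 + D*(7 + D))
((-350 - 127)*(-340) + 4156)/(m(619) + n(-342)) = ((-350 - 127)*(-340) + 4156)/((½)*619*(15 + 2*619) + (-342)²) = (-477*(-340) + 4156)/((½)*619*(15 + 1238) + 116964) = (162180 + 4156)/((½)*619*1253 + 116964) = 166336/(775607/2 + 116964) = 166336/(1009535/2) = 166336*(2/1009535) = 332672/1009535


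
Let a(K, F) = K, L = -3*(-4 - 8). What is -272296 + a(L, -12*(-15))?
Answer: -272260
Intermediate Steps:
L = 36 (L = -3*(-12) = 36)
-272296 + a(L, -12*(-15)) = -272296 + 36 = -272260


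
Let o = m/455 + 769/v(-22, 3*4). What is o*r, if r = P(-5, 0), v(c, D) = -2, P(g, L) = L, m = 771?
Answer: 0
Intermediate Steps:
o = -348353/910 (o = 771/455 + 769/(-2) = 771*(1/455) + 769*(-½) = 771/455 - 769/2 = -348353/910 ≈ -382.81)
r = 0
o*r = -348353/910*0 = 0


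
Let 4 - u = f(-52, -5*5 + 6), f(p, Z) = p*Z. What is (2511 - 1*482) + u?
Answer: 1045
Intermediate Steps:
f(p, Z) = Z*p
u = -984 (u = 4 - (-5*5 + 6)*(-52) = 4 - (-25 + 6)*(-52) = 4 - (-19)*(-52) = 4 - 1*988 = 4 - 988 = -984)
(2511 - 1*482) + u = (2511 - 1*482) - 984 = (2511 - 482) - 984 = 2029 - 984 = 1045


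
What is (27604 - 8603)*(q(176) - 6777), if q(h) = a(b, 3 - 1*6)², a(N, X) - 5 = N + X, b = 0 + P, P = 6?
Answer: -127553713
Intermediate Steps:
b = 6 (b = 0 + 6 = 6)
a(N, X) = 5 + N + X (a(N, X) = 5 + (N + X) = 5 + N + X)
q(h) = 64 (q(h) = (5 + 6 + (3 - 1*6))² = (5 + 6 + (3 - 6))² = (5 + 6 - 3)² = 8² = 64)
(27604 - 8603)*(q(176) - 6777) = (27604 - 8603)*(64 - 6777) = 19001*(-6713) = -127553713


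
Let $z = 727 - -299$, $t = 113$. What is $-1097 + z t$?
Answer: $114841$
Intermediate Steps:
$z = 1026$ ($z = 727 + 299 = 1026$)
$-1097 + z t = -1097 + 1026 \cdot 113 = -1097 + 115938 = 114841$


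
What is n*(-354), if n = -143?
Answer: 50622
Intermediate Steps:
n*(-354) = -143*(-354) = 50622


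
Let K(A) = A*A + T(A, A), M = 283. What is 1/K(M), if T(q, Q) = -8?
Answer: 1/80081 ≈ 1.2487e-5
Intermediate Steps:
K(A) = -8 + A² (K(A) = A*A - 8 = A² - 8 = -8 + A²)
1/K(M) = 1/(-8 + 283²) = 1/(-8 + 80089) = 1/80081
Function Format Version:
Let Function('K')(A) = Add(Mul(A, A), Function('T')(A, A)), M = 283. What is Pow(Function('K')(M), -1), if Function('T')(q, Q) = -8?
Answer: Rational(1, 80081) ≈ 1.2487e-5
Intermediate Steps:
Function('K')(A) = Add(-8, Pow(A, 2)) (Function('K')(A) = Add(Mul(A, A), -8) = Add(Pow(A, 2), -8) = Add(-8, Pow(A, 2)))
Pow(Function('K')(M), -1) = Pow(Add(-8, Pow(283, 2)), -1) = Pow(Add(-8, 80089), -1) = Pow(80081, -1) = Rational(1, 80081)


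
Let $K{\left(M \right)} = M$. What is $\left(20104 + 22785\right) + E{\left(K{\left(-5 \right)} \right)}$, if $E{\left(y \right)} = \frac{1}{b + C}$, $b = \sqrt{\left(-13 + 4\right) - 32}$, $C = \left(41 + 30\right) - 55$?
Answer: $\frac{12738049}{297} - \frac{i \sqrt{41}}{297} \approx 42889.0 - 0.021559 i$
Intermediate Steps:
$C = 16$ ($C = 71 - 55 = 16$)
$b = i \sqrt{41}$ ($b = \sqrt{-9 - 32} = \sqrt{-41} = i \sqrt{41} \approx 6.4031 i$)
$E{\left(y \right)} = \frac{1}{16 + i \sqrt{41}}$ ($E{\left(y \right)} = \frac{1}{i \sqrt{41} + 16} = \frac{1}{16 + i \sqrt{41}}$)
$\left(20104 + 22785\right) + E{\left(K{\left(-5 \right)} \right)} = \left(20104 + 22785\right) + \left(\frac{16}{297} - \frac{i \sqrt{41}}{297}\right) = 42889 + \left(\frac{16}{297} - \frac{i \sqrt{41}}{297}\right) = \frac{12738049}{297} - \frac{i \sqrt{41}}{297}$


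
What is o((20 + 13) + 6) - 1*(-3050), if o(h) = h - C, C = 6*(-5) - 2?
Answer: 3121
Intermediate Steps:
C = -32 (C = -30 - 2 = -32)
o(h) = 32 + h (o(h) = h - 1*(-32) = h + 32 = 32 + h)
o((20 + 13) + 6) - 1*(-3050) = (32 + ((20 + 13) + 6)) - 1*(-3050) = (32 + (33 + 6)) + 3050 = (32 + 39) + 3050 = 71 + 3050 = 3121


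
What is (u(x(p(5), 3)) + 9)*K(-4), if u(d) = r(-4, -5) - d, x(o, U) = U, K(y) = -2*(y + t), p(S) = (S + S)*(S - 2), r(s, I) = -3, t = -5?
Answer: 54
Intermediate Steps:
p(S) = 2*S*(-2 + S) (p(S) = (2*S)*(-2 + S) = 2*S*(-2 + S))
K(y) = 10 - 2*y (K(y) = -2*(y - 5) = -2*(-5 + y) = 10 - 2*y)
u(d) = -3 - d
(u(x(p(5), 3)) + 9)*K(-4) = ((-3 - 1*3) + 9)*(10 - 2*(-4)) = ((-3 - 3) + 9)*(10 + 8) = (-6 + 9)*18 = 3*18 = 54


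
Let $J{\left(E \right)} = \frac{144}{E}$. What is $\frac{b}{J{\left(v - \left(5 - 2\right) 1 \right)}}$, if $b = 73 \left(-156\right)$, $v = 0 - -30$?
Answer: $- \frac{8541}{4} \approx -2135.3$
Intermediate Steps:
$v = 30$ ($v = 0 + 30 = 30$)
$b = -11388$
$\frac{b}{J{\left(v - \left(5 - 2\right) 1 \right)}} = - \frac{11388}{144 \frac{1}{30 - \left(5 - 2\right) 1}} = - \frac{11388}{144 \frac{1}{30 - 3 \cdot 1}} = - \frac{11388}{144 \frac{1}{30 - 3}} = - \frac{11388}{144 \cdot \frac{1}{27}} = - \frac{11388}{\frac{16}{3}} = \left(-11388\right) \frac{3}{16} = - \frac{8541}{4}$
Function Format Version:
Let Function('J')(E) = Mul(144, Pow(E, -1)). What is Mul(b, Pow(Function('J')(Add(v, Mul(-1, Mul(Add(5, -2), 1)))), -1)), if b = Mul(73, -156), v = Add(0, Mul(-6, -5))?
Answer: Rational(-8541, 4) ≈ -2135.3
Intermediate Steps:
v = 30 (v = Add(0, 30) = 30)
b = -11388
Mul(b, Pow(Function('J')(Add(v, Mul(-1, Mul(Add(5, -2), 1)))), -1)) = Mul(-11388, Pow(Mul(144, Pow(Add(30, Mul(-1, Mul(Add(5, -2), 1))), -1)), -1)) = Mul(-11388, Pow(Mul(144, Pow(Add(30, Mul(-1, Mul(3, 1))), -1)), -1)) = Mul(-11388, Pow(Mul(144, Pow(Add(30, Mul(-1, 3)), -1)), -1)) = Mul(-11388, Pow(Mul(144, Pow(Add(30, -3), -1)), -1)) = Mul(-11388, Pow(Mul(144, Pow(27, -1)), -1)) = Mul(-11388, Pow(Mul(144, Rational(1, 27)), -1)) = Mul(-11388, Pow(Rational(16, 3), -1)) = Mul(-11388, Rational(3, 16)) = Rational(-8541, 4)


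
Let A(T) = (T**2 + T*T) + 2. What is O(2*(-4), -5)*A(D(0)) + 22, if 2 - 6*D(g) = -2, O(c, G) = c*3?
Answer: -142/3 ≈ -47.333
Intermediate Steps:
O(c, G) = 3*c
D(g) = 2/3 (D(g) = 1/3 - 1/6*(-2) = 1/3 + 1/3 = 2/3)
A(T) = 2 + 2*T**2 (A(T) = (T**2 + T**2) + 2 = 2*T**2 + 2 = 2 + 2*T**2)
O(2*(-4), -5)*A(D(0)) + 22 = (3*(2*(-4)))*(2 + 2*(2/3)**2) + 22 = (3*(-8))*(2 + 2*(4/9)) + 22 = -24*(2 + 8/9) + 22 = -24*26/9 + 22 = -208/3 + 22 = -142/3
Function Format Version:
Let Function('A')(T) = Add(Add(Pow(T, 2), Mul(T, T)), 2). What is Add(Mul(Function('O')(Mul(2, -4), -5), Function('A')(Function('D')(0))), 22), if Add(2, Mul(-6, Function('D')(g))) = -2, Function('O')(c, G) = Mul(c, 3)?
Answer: Rational(-142, 3) ≈ -47.333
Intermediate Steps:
Function('O')(c, G) = Mul(3, c)
Function('D')(g) = Rational(2, 3) (Function('D')(g) = Add(Rational(1, 3), Mul(Rational(-1, 6), -2)) = Add(Rational(1, 3), Rational(1, 3)) = Rational(2, 3))
Function('A')(T) = Add(2, Mul(2, Pow(T, 2))) (Function('A')(T) = Add(Add(Pow(T, 2), Pow(T, 2)), 2) = Add(Mul(2, Pow(T, 2)), 2) = Add(2, Mul(2, Pow(T, 2))))
Add(Mul(Function('O')(Mul(2, -4), -5), Function('A')(Function('D')(0))), 22) = Add(Mul(Mul(3, Mul(2, -4)), Add(2, Mul(2, Pow(Rational(2, 3), 2)))), 22) = Add(Mul(Mul(3, -8), Add(2, Mul(2, Rational(4, 9)))), 22) = Add(Mul(-24, Add(2, Rational(8, 9))), 22) = Add(Mul(-24, Rational(26, 9)), 22) = Add(Rational(-208, 3), 22) = Rational(-142, 3)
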